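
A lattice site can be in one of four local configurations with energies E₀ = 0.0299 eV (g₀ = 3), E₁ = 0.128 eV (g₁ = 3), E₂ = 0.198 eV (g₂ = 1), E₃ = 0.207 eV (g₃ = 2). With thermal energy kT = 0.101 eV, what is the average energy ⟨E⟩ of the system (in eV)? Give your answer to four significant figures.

Eᵢ/kT = 0.296040, 1.26733, 1.96040, 2.04950.
Z = Σ gᵢe^(−Eᵢ/kT) = 3·e^(−0.296040) + 3·e^(−1.26733) + 1·e^(−1.96040) + 2·e^(−2.04950) = 2.23127 + 0.844747 + 0.140802 + 0.257599 = 3.47442.
⟨E⟩ = Σ Eᵢ gᵢe^(−Eᵢ/kT) / Z = (0.0299·2.23127 + 0.128·0.844747 + 0.198·0.140802 + 0.207·0.257599) / 3.47442 = 0.07369 eV.

0.07369 eV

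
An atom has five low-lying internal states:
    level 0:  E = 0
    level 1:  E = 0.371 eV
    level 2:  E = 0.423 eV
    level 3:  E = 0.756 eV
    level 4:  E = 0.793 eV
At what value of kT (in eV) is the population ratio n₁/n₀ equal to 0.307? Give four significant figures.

0.3142 eV

n₁/n₀ = exp[−(E₁−E₀)/kT] = 0.307.
⇒ (E₁−E₀)/kT = ln(1/0.307) = ln(3.25733) = 1.18091.
kT = 0.371 eV / 1.18091 = 0.3142 eV.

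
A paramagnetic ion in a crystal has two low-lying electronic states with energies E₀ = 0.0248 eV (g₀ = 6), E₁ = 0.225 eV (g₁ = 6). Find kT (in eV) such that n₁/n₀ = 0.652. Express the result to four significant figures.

0.4681 eV

n₁/n₀ = (g₁/g₀) exp[−(E₁−E₀)/kT] = 0.652.
⇒ (E₁−E₀)/kT = ln((6/6)/0.652) = ln(1.53374) = 0.427709.
kT = 0.2002 eV / 0.427709 = 0.4681 eV.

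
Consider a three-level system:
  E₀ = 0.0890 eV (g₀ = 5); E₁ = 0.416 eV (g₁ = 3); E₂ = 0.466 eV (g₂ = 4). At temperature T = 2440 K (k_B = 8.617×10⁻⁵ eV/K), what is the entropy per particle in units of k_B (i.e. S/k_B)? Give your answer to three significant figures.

k_BT = 8.617×10⁻⁵ × 2440 K = 0.21025 eV.
Eᵢ/kT = 0.42331, 1.9786, 2.2164.
Z = Σ gᵢe^(−Eᵢ/kT) = 5·e^(−0.42331) + 3·e^(−1.9786) + 4·e^(−2.2164) = 3.2744 + 0.41479 + 0.43600 = 4.1252.
⟨E⟩ = Σ EᵢPᵢ = 0.16173 eV.
S/k_B = ln Z + ⟨E⟩/kT = ln(4.1252) + 0.16173/0.21025 = 1.4171 + 0.76923 = 2.19.

2.19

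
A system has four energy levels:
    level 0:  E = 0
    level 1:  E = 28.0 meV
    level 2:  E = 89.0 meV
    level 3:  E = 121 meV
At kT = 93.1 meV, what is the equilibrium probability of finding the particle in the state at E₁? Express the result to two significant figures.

Eᵢ/kT = 0, 0.3008, 0.9560, 1.300.
Z = Σ e^(−Eᵢ/kT) = e^(−0) + e^(−0.3008) + e^(−0.9560) + e^(−1.300) = 1.000 + 0.7402 + 0.3844 + 0.2725 = 2.397.
P₁ = e^(−E₁/kT) / Z = 0.7402/2.397 = 0.31.

0.31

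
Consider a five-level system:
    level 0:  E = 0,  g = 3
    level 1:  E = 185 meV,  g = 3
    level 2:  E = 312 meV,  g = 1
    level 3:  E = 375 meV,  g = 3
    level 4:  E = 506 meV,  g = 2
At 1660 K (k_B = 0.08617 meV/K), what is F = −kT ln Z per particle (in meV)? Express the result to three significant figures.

-206 meV

k_BT = 0.08617 × 1660 K = 143.04 meV.
Eᵢ/kT = 0, 1.2933, 2.1812, 2.6216, 3.5375.
Z = Σ gᵢe^(−Eᵢ/kT) = 3·e^(−0) + 3·e^(−1.2933) + 1·e^(−2.1812) + 3·e^(−2.6216) + 2·e^(−3.5375) = 3.0000 + 0.82309 + 0.11291 + 0.21806 + 0.058172 = 4.2122.
F = −kT ln Z = −143.04 × ln(4.2122) = −143.04 × 1.4380 = -206 meV.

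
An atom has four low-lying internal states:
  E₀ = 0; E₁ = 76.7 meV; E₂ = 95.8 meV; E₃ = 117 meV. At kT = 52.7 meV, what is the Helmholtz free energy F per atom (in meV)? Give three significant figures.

Eᵢ/kT = 0, 1.4554, 1.8178, 2.2201.
Z = Σ e^(−Eᵢ/kT) = e^(−0) + e^(−1.4554) + e^(−1.8178) + e^(−2.2201) = 1.0000 + 0.23331 + 0.16238 + 0.10860 = 1.5043.
F = −kT ln Z = −52.7 × ln(1.5043) = −52.7 × 0.40833 = -21.5 meV.

-21.5 meV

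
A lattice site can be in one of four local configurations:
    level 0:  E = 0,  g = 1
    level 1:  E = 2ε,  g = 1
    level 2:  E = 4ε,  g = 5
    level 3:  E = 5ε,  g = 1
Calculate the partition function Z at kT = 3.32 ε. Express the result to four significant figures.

Z = 3.268

Eᵢ/kT = 0, 0.602410, 1.20482, 1.50602.
Z = Σ gᵢe^(−Eᵢ/kT) = 1·e^(−0) + 1·e^(−0.602410) + 5·e^(−1.20482) + 1·e^(−1.50602) = 1.00000 + 0.547491 + 1.49873 + 0.221791 = 3.26801.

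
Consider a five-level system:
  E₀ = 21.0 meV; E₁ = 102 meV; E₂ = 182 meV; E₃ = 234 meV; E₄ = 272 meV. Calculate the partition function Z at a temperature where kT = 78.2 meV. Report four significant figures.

Eᵢ/kT = 0.268542, 1.30435, 2.32737, 2.99233, 3.47826.
Z = Σ e^(−Eᵢ/kT) = e^(−0.268542) + e^(−1.30435) + e^(−2.32737) + e^(−2.99233) + e^(−3.47826) = 0.764493 + 0.271349 + 0.0975520 + 0.0501704 + 0.0308611 = 1.21443.

Z = 1.214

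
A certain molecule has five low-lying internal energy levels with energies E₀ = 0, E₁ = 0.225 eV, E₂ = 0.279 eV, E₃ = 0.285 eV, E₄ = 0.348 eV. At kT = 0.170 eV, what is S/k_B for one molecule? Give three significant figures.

1.28

Eᵢ/kT = 0, 1.3235, 1.6412, 1.6765, 2.0471.
Z = Σ e^(−Eᵢ/kT) = e^(−0) + e^(−1.3235) + e^(−1.6412) + e^(−1.6765) + e^(−2.0471) = 1.0000 + 0.26620 + 0.19375 + 0.18703 + 0.12911 = 1.7761.
⟨E⟩ = Σ EᵢPᵢ = 0.11947 eV.
S/k_B = ln Z + ⟨E⟩/kT = ln(1.7761) + 0.11947/0.170 = 0.57442 + 0.70276 = 1.28.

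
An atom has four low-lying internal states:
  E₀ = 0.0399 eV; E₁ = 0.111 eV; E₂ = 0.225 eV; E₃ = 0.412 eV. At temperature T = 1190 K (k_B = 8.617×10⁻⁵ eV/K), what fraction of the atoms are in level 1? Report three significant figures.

k_BT = 8.617×10⁻⁵ × 1190 K = 0.10254 eV.
Eᵢ/kT = 0.38912, 1.0825, 2.1943, 4.0179.
Z = Σ e^(−Eᵢ/kT) = e^(−0.38912) + e^(−1.0825) + e^(−2.1943) + e^(−4.0179) = 0.67765 + 0.33875 + 0.11144 + 0.017991 = 1.1458.
P₁ = e^(−E₁/kT) / Z = 0.33875/1.1458 = 0.296.

0.296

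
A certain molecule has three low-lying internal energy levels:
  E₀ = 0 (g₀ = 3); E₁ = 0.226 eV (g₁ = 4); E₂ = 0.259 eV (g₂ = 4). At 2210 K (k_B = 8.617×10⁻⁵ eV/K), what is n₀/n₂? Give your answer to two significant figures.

2.9

k_BT = 8.617×10⁻⁵ × 2210 K = 0.1904 eV.
n₀/n₂ = (g₀/g₂) exp[−(E₀−E₂)/kT] = (3/4) × exp(−(-0.259 eV)/(0.1904 eV)) = (3/4) × exp(1.360) = 2.9.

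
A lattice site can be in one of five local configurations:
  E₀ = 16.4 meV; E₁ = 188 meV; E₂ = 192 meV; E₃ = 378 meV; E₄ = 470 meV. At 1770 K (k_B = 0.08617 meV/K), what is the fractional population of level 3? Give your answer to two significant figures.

0.052

k_BT = 0.08617 × 1770 K = 152.5 meV.
Eᵢ/kT = 0.1075, 1.233, 1.259, 2.479, 3.082.
Z = Σ e^(−Eᵢ/kT) = e^(−0.1075) + e^(−1.233) + e^(−1.259) + e^(−2.479) + e^(−3.082) = 0.8981 + 0.2914 + 0.2839 + 0.08383 + 0.04587 = 1.603.
P₃ = e^(−E₃/kT) / Z = 0.08383/1.603 = 0.052.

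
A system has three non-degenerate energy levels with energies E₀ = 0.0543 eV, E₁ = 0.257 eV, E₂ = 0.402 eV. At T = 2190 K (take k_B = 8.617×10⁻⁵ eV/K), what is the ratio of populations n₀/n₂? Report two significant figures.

6.3

k_BT = 8.617×10⁻⁵ × 2190 K = 0.1887 eV.
n₀/n₂ = exp[−(E₀−E₂)/kT] = exp(−(-0.3477 eV)/(0.1887 eV)) = exp(1.843) = 6.3.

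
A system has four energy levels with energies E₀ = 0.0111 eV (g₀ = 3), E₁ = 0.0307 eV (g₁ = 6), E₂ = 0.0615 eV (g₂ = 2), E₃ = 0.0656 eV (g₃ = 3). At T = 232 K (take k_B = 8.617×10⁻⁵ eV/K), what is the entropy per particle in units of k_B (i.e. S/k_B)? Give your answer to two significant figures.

2.3

k_BT = 8.617×10⁻⁵ × 232 K = 0.01999 eV.
Eᵢ/kT = 0.5553, 1.536, 3.077, 3.282.
Z = Σ gᵢe^(−Eᵢ/kT) = 3·e^(−0.5553) + 6·e^(−1.536) + 2·e^(−3.077) + 3·e^(−3.282) = 1.722 + 1.291 + 0.09219 + 0.1127 = 3.218.
⟨E⟩ = Σ EᵢPᵢ = 0.02232 eV.
S/k_B = ln Z + ⟨E⟩/kT = ln(3.218) + 0.02232/0.01999 = 1.169 + 1.117 = 2.3.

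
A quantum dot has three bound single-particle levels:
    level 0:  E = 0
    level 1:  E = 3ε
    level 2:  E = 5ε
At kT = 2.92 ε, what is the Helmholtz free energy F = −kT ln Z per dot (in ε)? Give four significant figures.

-1.258 ε

Eᵢ/kT = 0, 1.02740, 1.71233.
Z = Σ e^(−Eᵢ/kT) = e^(−0) + e^(−1.02740) + e^(−1.71233) = 1.00000 + 0.357936 + 0.180445 = 1.53838.
F = −kT ln Z = −2.92 × ln(1.53838) = −2.92 × 0.430730 = -1.258 ε.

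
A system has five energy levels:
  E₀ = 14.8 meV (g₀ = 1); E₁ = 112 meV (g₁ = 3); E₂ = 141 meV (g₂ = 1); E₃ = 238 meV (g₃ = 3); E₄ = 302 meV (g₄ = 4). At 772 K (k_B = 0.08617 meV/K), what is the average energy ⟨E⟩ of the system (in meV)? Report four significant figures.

77.31 meV

k_BT = 0.08617 × 772 K = 66.5232 meV.
Eᵢ/kT = 0.222479, 1.68362, 2.11956, 3.57770, 4.53977.
Z = Σ gᵢe^(−Eᵢ/kT) = 1·e^(−0.222479) + 3·e^(−1.68362) + 1·e^(−2.11956) + 3·e^(−3.57770) + 4·e^(−4.53977) = 0.800532 + 0.557102 + 0.120084 + 0.0838197 + 0.0427034 = 1.60424.
⟨E⟩ = Σ Eᵢ gᵢe^(−Eᵢ/kT) / Z = (14.8·0.800532 + 112·0.557102 + 141·0.120084 + 238·0.0838197 + 302·0.0427034) / 1.60424 = 77.31 meV.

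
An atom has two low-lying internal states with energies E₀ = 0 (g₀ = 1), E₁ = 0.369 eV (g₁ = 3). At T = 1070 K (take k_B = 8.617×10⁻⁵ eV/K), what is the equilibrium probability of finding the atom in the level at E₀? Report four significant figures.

k_BT = 8.617×10⁻⁵ × 1070 K = 0.0922019 eV.
Eᵢ/kT = 0, 4.00209.
Z = Σ gᵢe^(−Eᵢ/kT) = 1·e^(−0) + 3·e^(−4.00209) = 1.00000 + 0.0548322 = 1.05483.
P₀ = g₀ e^(−E₀/kT) / Z = 1.00000/1.05483 = 0.9480.

0.9480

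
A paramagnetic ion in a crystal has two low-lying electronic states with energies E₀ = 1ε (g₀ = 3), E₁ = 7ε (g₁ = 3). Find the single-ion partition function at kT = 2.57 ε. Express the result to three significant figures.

Eᵢ/kT = 0.38911, 2.7237.
Z = Σ gᵢe^(−Eᵢ/kT) = 3·e^(−0.38911) + 3·e^(−2.7237) = 2.0330 + 0.19689 = 2.2299.

Z = 2.23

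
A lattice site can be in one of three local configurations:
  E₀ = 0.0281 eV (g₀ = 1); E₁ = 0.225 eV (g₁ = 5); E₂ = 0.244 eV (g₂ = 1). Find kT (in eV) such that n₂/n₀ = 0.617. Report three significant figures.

0.447 eV

n₂/n₀ = (g₂/g₀) exp[−(E₂−E₀)/kT] = 0.617.
⇒ (E₂−E₀)/kT = ln((1/1)/0.617) = ln(1.6207) = 0.48286.
kT = 0.2159 eV / 0.48286 = 0.447 eV.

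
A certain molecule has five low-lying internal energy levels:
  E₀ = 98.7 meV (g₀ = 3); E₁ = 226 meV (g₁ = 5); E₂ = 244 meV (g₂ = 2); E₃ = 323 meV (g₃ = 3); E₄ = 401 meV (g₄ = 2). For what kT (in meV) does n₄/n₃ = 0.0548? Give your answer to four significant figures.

31.22 meV

n₄/n₃ = (g₄/g₃) exp[−(E₄−E₃)/kT] = 0.0548.
⇒ (E₄−E₃)/kT = ln((2/3)/0.0548) = ln(12.1655) = 2.49860.
kT = 78 meV / 2.49860 = 31.22 meV.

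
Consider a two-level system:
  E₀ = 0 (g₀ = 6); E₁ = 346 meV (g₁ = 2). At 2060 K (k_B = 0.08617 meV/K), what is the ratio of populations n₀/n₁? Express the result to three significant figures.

k_BT = 0.08617 × 2060 K = 177.51 meV.
n₀/n₁ = (g₀/g₁) exp[−(E₀−E₁)/kT] = (6/2) × exp(−(-346 meV)/(177.51 meV)) = (6/2) × exp(1.9492) = 21.1.

21.1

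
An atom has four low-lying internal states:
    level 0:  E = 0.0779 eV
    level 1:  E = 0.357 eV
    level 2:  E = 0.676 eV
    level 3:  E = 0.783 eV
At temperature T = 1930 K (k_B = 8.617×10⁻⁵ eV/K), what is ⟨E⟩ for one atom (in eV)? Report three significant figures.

k_BT = 8.617×10⁻⁵ × 1930 K = 0.16631 eV.
Eᵢ/kT = 0.46840, 2.1466, 4.0647, 4.7081.
Z = Σ e^(−Eᵢ/kT) = e^(−0.46840) + e^(−2.1466) + e^(−4.0647) + e^(−4.7081) = 0.62600 + 0.11688 + 0.017168 + 0.0090219 = 0.76907.
⟨E⟩ = Σ Eᵢ e^(−Eᵢ/kT) / Z = (0.0779·0.62600 + 0.357·0.11688 + 0.676·0.017168 + 0.783·0.0090219) / 0.76907 = 0.142 eV.

0.142 eV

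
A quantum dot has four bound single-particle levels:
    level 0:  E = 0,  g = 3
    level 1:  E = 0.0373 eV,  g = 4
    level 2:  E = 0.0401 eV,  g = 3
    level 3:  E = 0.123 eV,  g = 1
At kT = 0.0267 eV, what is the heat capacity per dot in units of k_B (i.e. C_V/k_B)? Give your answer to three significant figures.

0.511

Eᵢ/kT = 0, 1.3970, 1.5019, 4.6067.
Z = Σ gᵢe^(−Eᵢ/kT) = 3·e^(−0) + 4·e^(−1.3970) + 3·e^(−1.5019) + 1·e^(−4.6067) = 3.0000 + 0.98935 + 0.66812 + 0.0099847 = 4.6675.
⟨E⟩ = 0.013909 eV, ⟨E²⟩ = 0.00055745 eV².
C_V/k_B = (⟨E²⟩ − ⟨E⟩²)/(kT)² = (0.00055745 − 0.00019346)/0.00071289 = 0.511.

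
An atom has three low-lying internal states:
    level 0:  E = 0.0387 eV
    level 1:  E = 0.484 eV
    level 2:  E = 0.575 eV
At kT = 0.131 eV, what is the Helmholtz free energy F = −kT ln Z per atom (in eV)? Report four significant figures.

Eᵢ/kT = 0.295420, 3.69466, 4.38931.
Z = Σ e^(−Eᵢ/kT) = e^(−0.295420) + e^(−3.69466) + e^(−4.38931) = 0.744219 + 0.0248559 + 0.0124093 = 0.781484.
F = −kT ln Z = −0.131 × ln(0.781484) = −0.131 × -0.246561 = 0.03230 eV.

0.03230 eV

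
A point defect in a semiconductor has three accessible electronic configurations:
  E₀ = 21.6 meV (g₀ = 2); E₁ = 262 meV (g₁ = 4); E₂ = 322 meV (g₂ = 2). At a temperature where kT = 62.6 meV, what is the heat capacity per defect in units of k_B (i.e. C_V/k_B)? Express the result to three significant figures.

Eᵢ/kT = 0.34505, 4.1853, 5.1438.
Z = Σ gᵢe^(−Eᵢ/kT) = 2·e^(−0.34505) + 4·e^(−4.1853) + 2·e^(−5.1438) = 1.4164 + 0.060871 + 0.011671 = 1.4889.
⟨E⟩ = 33.784 meV, ⟨E²⟩ = 4063.0 meV².
C_V/k_B = (⟨E²⟩ − ⟨E⟩²)/(kT)² = (4063.0 − 1141.4)/3918.8 = 0.746.

0.746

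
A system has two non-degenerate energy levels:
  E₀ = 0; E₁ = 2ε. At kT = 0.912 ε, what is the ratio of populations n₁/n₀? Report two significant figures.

n₁/n₀ = exp[−(E₁−E₀)/kT] = exp(−(2ε)/(0.912ε)) = exp(-2.193) = 0.11.

0.11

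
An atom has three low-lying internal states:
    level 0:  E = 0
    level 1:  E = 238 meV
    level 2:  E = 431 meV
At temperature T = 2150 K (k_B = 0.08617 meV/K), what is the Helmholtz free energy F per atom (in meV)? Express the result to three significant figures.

-58.9 meV

k_BT = 0.08617 × 2150 K = 185.27 meV.
Eᵢ/kT = 0, 1.2846, 2.3263.
Z = Σ e^(−Eᵢ/kT) = e^(−0) + e^(−1.2846) + e^(−2.3263) = 1.0000 + 0.27676 + 0.097656 = 1.3744.
F = −kT ln Z = −185.27 × ln(1.3744) = −185.27 × 0.31802 = -58.9 meV.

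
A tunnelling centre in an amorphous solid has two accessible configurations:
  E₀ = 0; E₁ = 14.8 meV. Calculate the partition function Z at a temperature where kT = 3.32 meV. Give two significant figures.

Z = 1.0

Eᵢ/kT = 0, 4.458.
Z = Σ e^(−Eᵢ/kT) = e^(−0) + e^(−4.458) = 1.000 + 0.01159 = 1.012.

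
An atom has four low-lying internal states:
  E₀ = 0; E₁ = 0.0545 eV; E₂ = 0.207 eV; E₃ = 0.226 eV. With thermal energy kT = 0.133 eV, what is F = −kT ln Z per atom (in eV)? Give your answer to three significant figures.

Eᵢ/kT = 0, 0.40977, 1.5564, 1.6992.
Z = Σ e^(−Eᵢ/kT) = e^(−0) + e^(−0.40977) + e^(−1.5564) + e^(−1.6992) = 1.0000 + 0.66380 + 0.21089 + 0.18283 = 2.0575.
F = −kT ln Z = −0.133 × ln(2.0575) = −0.133 × 0.72149 = -0.0960 eV.

-0.0960 eV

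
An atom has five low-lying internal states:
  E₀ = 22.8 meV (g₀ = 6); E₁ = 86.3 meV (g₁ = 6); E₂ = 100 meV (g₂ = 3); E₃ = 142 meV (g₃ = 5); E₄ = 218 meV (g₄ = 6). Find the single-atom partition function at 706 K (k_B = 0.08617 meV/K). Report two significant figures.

Z = 6.8

k_BT = 0.08617 × 706 K = 60.84 meV.
Eᵢ/kT = 0.3748, 1.418, 1.644, 2.334, 3.583.
Z = Σ gᵢe^(−Eᵢ/kT) = 6·e^(−0.3748) + 6·e^(−1.418) + 3·e^(−1.644) + 5·e^(−2.334) + 6·e^(−3.583) = 4.125 + 1.453 + 0.5796 + 0.4845 + 0.1668 = 6.809.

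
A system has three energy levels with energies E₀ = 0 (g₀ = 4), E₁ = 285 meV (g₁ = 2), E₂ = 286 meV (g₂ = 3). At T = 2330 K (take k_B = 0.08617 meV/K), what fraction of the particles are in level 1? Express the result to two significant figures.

0.093

k_BT = 0.08617 × 2330 K = 200.8 meV.
Eᵢ/kT = 0, 1.419, 1.424.
Z = Σ gᵢe^(−Eᵢ/kT) = 4·e^(−0) + 2·e^(−1.419) + 3·e^(−1.424) = 4.000 + 0.4839 + 0.7222 = 5.206.
P₁ = g₁ e^(−E₁/kT) / Z = 0.4839/5.206 = 0.093.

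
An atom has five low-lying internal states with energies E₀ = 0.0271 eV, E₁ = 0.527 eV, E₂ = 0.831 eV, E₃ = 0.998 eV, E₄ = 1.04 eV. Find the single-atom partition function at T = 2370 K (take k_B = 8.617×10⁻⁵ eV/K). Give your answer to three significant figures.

Z = 0.982

k_BT = 8.617×10⁻⁵ × 2370 K = 0.20422 eV.
Eᵢ/kT = 0.13270, 2.5806, 4.0691, 4.8869, 5.0925.
Z = Σ e^(−Eᵢ/kT) = e^(−0.13270) + e^(−2.5806) + e^(−4.0691) + e^(−4.8869) + e^(−5.0925) = 0.87573 + 0.075729 + 0.017093 + 0.0075448 + 0.0061426 = 0.98224.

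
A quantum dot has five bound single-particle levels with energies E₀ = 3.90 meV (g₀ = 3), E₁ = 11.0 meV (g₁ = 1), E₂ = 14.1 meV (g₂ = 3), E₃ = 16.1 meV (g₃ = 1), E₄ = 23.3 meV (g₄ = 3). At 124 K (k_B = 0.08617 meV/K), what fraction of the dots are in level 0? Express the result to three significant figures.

k_BT = 0.08617 × 124 K = 10.685 meV.
Eᵢ/kT = 0.36500, 1.0295, 1.3196, 1.5068, 2.1806.
Z = Σ gᵢe^(−Eᵢ/kT) = 3·e^(−0.36500) + 1·e^(−1.0295) + 3·e^(−1.3196) + 1·e^(−1.5068) + 3·e^(−2.1806) = 2.0826 + 0.35719 + 0.80173 + 0.22162 + 0.33892 = 3.8021.
P₀ = g₀ e^(−E₀/kT) / Z = 2.0826/3.8021 = 0.548.

0.548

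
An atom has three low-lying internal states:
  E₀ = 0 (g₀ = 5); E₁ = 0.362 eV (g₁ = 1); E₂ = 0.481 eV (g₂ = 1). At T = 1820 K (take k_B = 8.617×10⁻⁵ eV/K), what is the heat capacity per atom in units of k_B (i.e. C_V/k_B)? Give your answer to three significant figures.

0.183

k_BT = 8.617×10⁻⁵ × 1820 K = 0.15683 eV.
Eᵢ/kT = 0, 2.3082, 3.0670.
Z = Σ gᵢe^(−Eᵢ/kT) = 5·e^(−0) + 1·e^(−2.3082) + 1·e^(−3.0670) = 5.0000 + 0.099440 + 0.046561 = 5.1460.
⟨E⟩ = 0.011347 eV, ⟨E²⟩ = 0.0046256 eV².
C_V/k_B = (⟨E²⟩ − ⟨E⟩²)/(kT)² = (0.0046256 − 0.00012875)/0.024596 = 0.183.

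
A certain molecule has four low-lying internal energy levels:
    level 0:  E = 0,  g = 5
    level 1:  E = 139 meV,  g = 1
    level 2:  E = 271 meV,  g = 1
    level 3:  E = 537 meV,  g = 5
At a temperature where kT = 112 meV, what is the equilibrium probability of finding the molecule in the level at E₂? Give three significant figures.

0.0164

Eᵢ/kT = 0, 1.2411, 2.4196, 4.7946.
Z = Σ gᵢe^(−Eᵢ/kT) = 5·e^(−0) + 1·e^(−1.2411) + 1·e^(−2.4196) + 5·e^(−4.7946) = 5.0000 + 0.28907 + 0.088957 + 0.041372 = 5.4194.
P₂ = g₂ e^(−E₂/kT) / Z = 0.088957/5.4194 = 0.0164.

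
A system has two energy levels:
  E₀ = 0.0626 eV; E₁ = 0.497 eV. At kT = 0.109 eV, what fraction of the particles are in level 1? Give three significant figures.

Eᵢ/kT = 0.57431, 4.5596.
Z = Σ e^(−Eᵢ/kT) = e^(−0.57431) + e^(−4.5596) = 0.56309 + 0.010466 = 0.57356.
P₁ = e^(−E₁/kT) / Z = 0.010466/0.57356 = 0.0182.

0.0182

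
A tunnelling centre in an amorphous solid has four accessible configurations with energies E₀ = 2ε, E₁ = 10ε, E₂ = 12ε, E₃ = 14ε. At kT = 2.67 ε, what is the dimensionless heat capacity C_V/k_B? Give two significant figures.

0.86

Eᵢ/kT = 0.7491, 3.745, 4.494, 5.243.
Z = Σ e^(−Eᵢ/kT) = e^(−0.7491) + e^(−3.745) + e^(−4.494) + e^(−5.243) = 0.4728 + 0.02364 + 0.01118 + 0.005284 = 0.5129.
⟨E⟩ = 2.710 ε, ⟨E²⟩ = 13.45 ε².
C_V/k_B = (⟨E²⟩ − ⟨E⟩²)/(kT)² = (13.45 − 7.344)/7.129 = 0.86.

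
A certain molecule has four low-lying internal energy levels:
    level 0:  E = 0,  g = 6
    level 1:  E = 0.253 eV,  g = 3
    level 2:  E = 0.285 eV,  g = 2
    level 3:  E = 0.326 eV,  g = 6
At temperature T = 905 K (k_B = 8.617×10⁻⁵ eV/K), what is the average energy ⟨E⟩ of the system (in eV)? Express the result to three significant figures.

0.0119 eV

k_BT = 8.617×10⁻⁵ × 905 K = 0.077984 eV.
Eᵢ/kT = 0, 3.2443, 3.6546, 4.1803.
Z = Σ gᵢe^(−Eᵢ/kT) = 6·e^(−0) + 3·e^(−3.2443) + 2·e^(−3.6546) + 6·e^(−4.1803) = 6.0000 + 0.11699 + 0.051744 + 0.091764 = 6.2605.
⟨E⟩ = Σ Eᵢ gᵢe^(−Eᵢ/kT) / Z = (0·6.0000 + 0.253·0.11699 + 0.285·0.051744 + 0.326·0.091764) / 6.2605 = 0.0119 eV.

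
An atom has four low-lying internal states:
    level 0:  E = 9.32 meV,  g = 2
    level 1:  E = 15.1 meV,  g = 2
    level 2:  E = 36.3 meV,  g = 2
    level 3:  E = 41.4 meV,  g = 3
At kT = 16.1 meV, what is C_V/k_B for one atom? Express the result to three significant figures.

0.467

Eᵢ/kT = 0.57888, 0.93789, 2.2547, 2.5714.
Z = Σ gᵢe^(−Eᵢ/kT) = 2·e^(−0.57888) + 2·e^(−0.93789) + 2·e^(−2.2547) + 3·e^(−2.5714) = 1.1211 + 0.78291 + 0.20981 + 0.22929 = 2.3431.
⟨E⟩ = 16.806 meV, ⟨E²⟩ = 403.46 meV².
C_V/k_B = (⟨E²⟩ − ⟨E⟩²)/(kT)² = (403.46 − 282.44)/259.21 = 0.467.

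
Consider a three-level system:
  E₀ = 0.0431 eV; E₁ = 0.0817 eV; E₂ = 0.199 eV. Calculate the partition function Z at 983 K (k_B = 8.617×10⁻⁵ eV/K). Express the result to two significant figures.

k_BT = 8.617×10⁻⁵ × 983 K = 0.08471 eV.
Eᵢ/kT = 0.5088, 0.9645, 2.349.
Z = Σ e^(−Eᵢ/kT) = e^(−0.5088) + e^(−0.9645) + e^(−2.349) = 0.6012 + 0.3812 + 0.09546 = 1.078.

Z = 1.1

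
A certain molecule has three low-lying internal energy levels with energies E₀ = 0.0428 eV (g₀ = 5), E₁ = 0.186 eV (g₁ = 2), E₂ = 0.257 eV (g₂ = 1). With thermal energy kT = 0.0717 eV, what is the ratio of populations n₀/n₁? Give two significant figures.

18

n₀/n₁ = (g₀/g₁) exp[−(E₀−E₁)/kT] = (5/2) × exp(−(-0.1432 eV)/(0.0717 eV)) = (5/2) × exp(1.997) = 18.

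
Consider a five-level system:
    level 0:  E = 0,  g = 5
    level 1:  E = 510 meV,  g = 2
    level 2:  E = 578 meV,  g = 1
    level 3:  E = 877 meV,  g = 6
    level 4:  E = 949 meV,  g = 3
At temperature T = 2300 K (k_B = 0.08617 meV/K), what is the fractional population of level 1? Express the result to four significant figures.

0.02877

k_BT = 0.08617 × 2300 K = 198.191 meV.
Eᵢ/kT = 0, 2.57328, 2.91638, 4.42502, 4.78831.
Z = Σ gᵢe^(−Eᵢ/kT) = 5·e^(−0) + 2·e^(−2.57328) + 1·e^(−2.91638) + 6·e^(−4.42502) + 3·e^(−4.78831) = 5.00000 + 0.152570 + 0.0541293 + 0.0718438 + 0.0249796 = 5.30352.
P₁ = g₁ e^(−E₁/kT) / Z = 0.152570/5.30352 = 0.02877.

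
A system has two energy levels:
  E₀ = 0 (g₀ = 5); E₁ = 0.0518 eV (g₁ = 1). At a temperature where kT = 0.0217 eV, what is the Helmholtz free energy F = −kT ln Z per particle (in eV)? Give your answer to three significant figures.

-0.0353 eV

Eᵢ/kT = 0, 2.3871.
Z = Σ gᵢe^(−Eᵢ/kT) = 5·e^(−0) + 1·e^(−2.3871) = 5.0000 + 0.091896 = 5.0919.
F = −kT ln Z = −0.0217 × ln(5.0919) = −0.0217 × 1.6277 = -0.0353 eV.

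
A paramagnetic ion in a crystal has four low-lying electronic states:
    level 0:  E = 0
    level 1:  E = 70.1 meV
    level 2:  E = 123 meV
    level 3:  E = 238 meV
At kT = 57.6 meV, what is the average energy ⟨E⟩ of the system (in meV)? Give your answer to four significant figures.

Eᵢ/kT = 0, 1.21701, 2.13542, 4.13194.
Z = Σ e^(−Eᵢ/kT) = e^(−0) + e^(−1.21701) + e^(−2.13542) + e^(−4.13194) = 1.00000 + 0.296114 + 0.118195 + 0.0160517 = 1.43036.
⟨E⟩ = Σ Eᵢ e^(−Eᵢ/kT) / Z = (0·1.00000 + 70.1·0.296114 + 123·0.118195 + 238·0.0160517) / 1.43036 = 27.35 meV.

27.35 meV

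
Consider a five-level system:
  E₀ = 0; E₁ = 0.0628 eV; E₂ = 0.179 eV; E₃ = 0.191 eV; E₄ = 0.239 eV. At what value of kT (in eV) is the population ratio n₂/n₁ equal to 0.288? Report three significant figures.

n₂/n₁ = exp[−(E₂−E₁)/kT] = 0.288.
⇒ (E₂−E₁)/kT = ln(1/0.288) = ln(3.4722) = 1.2448.
kT = 0.1162 eV / 1.2448 = 0.0933 eV.

0.0933 eV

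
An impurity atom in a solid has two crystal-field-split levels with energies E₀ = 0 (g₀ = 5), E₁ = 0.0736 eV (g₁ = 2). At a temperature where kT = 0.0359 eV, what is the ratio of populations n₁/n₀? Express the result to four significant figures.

0.05149

n₁/n₀ = (g₁/g₀) exp[−(E₁−E₀)/kT] = (2/5) × exp(−(0.0736 eV)/(0.0359 eV)) = (2/5) × exp(-2.05014) = 0.05149.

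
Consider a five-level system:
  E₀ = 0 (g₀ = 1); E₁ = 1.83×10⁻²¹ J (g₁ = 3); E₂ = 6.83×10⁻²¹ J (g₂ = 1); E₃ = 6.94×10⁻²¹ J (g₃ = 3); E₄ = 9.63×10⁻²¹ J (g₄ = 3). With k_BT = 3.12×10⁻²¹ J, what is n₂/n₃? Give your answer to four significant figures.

n₂/n₃ = (g₂/g₃) exp[−(E₂−E₃)/kT] = (1/3) × exp(−(-0.11 ×10⁻²¹ J)/(3.12 ×10⁻²¹ J)) = (1/3) × exp(0.0352564) = 0.3453.

0.3453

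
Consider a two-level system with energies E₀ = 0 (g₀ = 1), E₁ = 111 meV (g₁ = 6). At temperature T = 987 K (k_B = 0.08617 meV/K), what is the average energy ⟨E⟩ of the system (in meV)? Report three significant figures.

68.7 meV

k_BT = 0.08617 × 987 K = 85.050 meV.
Eᵢ/kT = 0, 1.3051.
Z = Σ gᵢe^(−Eᵢ/kT) = 1·e^(−0) + 6·e^(−1.3051) = 1.0000 + 1.6269 = 2.6269.
⟨E⟩ = Σ Eᵢ gᵢe^(−Eᵢ/kT) / Z = (0·1.0000 + 111·1.6269) / 2.6269 = 68.7 meV.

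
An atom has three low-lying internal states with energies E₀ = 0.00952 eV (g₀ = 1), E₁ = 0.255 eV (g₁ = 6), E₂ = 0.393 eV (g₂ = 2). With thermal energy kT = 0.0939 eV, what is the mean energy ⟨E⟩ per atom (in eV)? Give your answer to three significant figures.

0.0915 eV

Eᵢ/kT = 0.10138, 2.7157, 4.1853.
Z = Σ gᵢe^(−Eᵢ/kT) = 1·e^(−0.10138) + 6·e^(−2.7157) + 2·e^(−4.1853) = 0.90359 + 0.39695 + 0.030435 = 1.3310.
⟨E⟩ = Σ Eᵢ gᵢe^(−Eᵢ/kT) / Z = (0.00952·0.90359 + 0.255·0.39695 + 0.393·0.030435) / 1.3310 = 0.0915 eV.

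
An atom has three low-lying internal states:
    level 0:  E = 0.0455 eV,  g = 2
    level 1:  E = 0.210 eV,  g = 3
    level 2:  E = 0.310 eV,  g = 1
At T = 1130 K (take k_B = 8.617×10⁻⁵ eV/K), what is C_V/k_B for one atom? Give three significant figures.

k_BT = 8.617×10⁻⁵ × 1130 K = 0.097372 eV.
Eᵢ/kT = 0.46728, 2.1567, 3.1837.
Z = Σ gᵢe^(−Eᵢ/kT) = 2·e^(−0.46728) + 3·e^(−2.1567) + 1·e^(−3.1837) = 1.2534 + 0.34712 + 0.041432 = 1.6420.
⟨E⟩ = 0.086948 eV, ⟨E²⟩ = 0.013328 eV².
C_V/k_B = (⟨E²⟩ − ⟨E⟩²)/(kT)² = (0.013328 − 0.0075600)/0.0094813 = 0.608.

0.608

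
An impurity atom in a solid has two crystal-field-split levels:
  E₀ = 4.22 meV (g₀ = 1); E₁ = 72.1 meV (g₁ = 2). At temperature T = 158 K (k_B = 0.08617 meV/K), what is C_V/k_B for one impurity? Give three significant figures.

0.331

k_BT = 0.08617 × 158 K = 13.615 meV.
Eᵢ/kT = 0.30995, 5.2956.
Z = Σ gᵢe^(−Eᵢ/kT) = 1·e^(−0.30995) + 2·e^(−5.2956) = 0.73348 + 0.010027 = 0.74351.
⟨E⟩ = 5.1354 meV, ⟨E²⟩ = 87.674 meV².
C_V/k_B = (⟨E²⟩ − ⟨E⟩²)/(kT)² = (87.674 − 26.372)/185.37 = 0.331.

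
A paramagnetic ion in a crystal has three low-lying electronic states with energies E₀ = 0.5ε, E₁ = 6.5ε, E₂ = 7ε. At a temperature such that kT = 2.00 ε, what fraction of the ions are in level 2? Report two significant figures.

0.036

Eᵢ/kT = 0.2500, 3.250, 3.500.
Z = Σ e^(−Eᵢ/kT) = e^(−0.2500) + e^(−3.250) + e^(−3.500) = 0.7788 + 0.03877 + 0.03020 = 0.8478.
P₂ = e^(−E₂/kT) / Z = 0.03020/0.8478 = 0.036.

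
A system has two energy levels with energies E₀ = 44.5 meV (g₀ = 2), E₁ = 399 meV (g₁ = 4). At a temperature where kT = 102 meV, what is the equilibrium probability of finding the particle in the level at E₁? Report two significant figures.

Eᵢ/kT = 0.4363, 3.912.
Z = Σ gᵢe^(−Eᵢ/kT) = 2·e^(−0.4363) + 4·e^(−3.912) = 1.293 + 0.08000 = 1.373.
P₁ = g₁ e^(−E₁/kT) / Z = 0.08000/1.373 = 0.058.

0.058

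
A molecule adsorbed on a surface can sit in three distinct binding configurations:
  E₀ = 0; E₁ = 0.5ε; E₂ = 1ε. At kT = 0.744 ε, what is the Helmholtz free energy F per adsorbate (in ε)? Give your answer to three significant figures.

-0.425 ε

Eᵢ/kT = 0, 0.67204, 1.3441.
Z = Σ e^(−Eᵢ/kT) = e^(−0) + e^(−0.67204) + e^(−1.3441) = 1.0000 + 0.51067 + 0.26077 = 1.7714.
F = −kT ln Z = −0.744 × ln(1.7714) = −0.744 × 0.57177 = -0.425 ε.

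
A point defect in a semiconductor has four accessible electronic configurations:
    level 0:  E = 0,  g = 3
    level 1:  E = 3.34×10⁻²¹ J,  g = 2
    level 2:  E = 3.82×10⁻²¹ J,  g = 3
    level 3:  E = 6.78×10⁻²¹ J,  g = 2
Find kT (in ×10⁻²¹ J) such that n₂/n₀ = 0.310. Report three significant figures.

3.26 ×10⁻²¹ J

n₂/n₀ = (g₂/g₀) exp[−(E₂−E₀)/kT] = 0.310.
⇒ (E₂−E₀)/kT = ln((3/3)/0.310) = ln(3.2258) = 1.1712.
kT = 3.82 ×10⁻²¹ J / 1.1712 = 3.26 ×10⁻²¹ J.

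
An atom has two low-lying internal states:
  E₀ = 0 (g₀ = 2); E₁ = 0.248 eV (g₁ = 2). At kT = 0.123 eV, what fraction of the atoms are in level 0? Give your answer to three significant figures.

Eᵢ/kT = 0, 2.0163.
Z = Σ gᵢe^(−Eᵢ/kT) = 2·e^(−0) + 2·e^(−2.0163) = 2.0000 + 0.26629 = 2.2663.
P₀ = g₀ e^(−E₀/kT) / Z = 2.0000/2.2663 = 0.882.

0.882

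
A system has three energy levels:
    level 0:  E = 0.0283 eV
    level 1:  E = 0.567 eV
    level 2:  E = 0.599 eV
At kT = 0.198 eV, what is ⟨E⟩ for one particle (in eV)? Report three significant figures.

0.0884 eV

Eᵢ/kT = 0.14293, 2.8636, 3.0253.
Z = Σ e^(−Eᵢ/kT) = e^(−0.14293) + e^(−2.8636) + e^(−3.0253) = 0.86681 + 0.057063 + 0.048543 = 0.97242.
⟨E⟩ = Σ Eᵢ e^(−Eᵢ/kT) / Z = (0.0283·0.86681 + 0.567·0.057063 + 0.599·0.048543) / 0.97242 = 0.0884 eV.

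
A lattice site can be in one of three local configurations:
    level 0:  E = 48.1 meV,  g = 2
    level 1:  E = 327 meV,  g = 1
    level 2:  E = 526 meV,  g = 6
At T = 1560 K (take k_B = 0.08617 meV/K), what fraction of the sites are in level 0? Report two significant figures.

k_BT = 0.08617 × 1560 K = 134.4 meV.
Eᵢ/kT = 0.3579, 2.433, 3.914.
Z = Σ gᵢe^(−Eᵢ/kT) = 2·e^(−0.3579) + 1·e^(−2.433) + 6·e^(−3.914) = 1.398 + 0.08777 + 0.1198 = 1.606.
P₀ = g₀ e^(−E₀/kT) / Z = 1.398/1.606 = 0.87.

0.87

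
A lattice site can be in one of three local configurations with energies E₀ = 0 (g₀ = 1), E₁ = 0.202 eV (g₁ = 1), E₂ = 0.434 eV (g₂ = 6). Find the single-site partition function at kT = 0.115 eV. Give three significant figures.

Eᵢ/kT = 0, 1.7565, 3.7739.
Z = Σ gᵢe^(−Eᵢ/kT) = 1·e^(−0) + 1·e^(−1.7565) + 6·e^(−3.7739) = 1.0000 + 0.17265 + 0.13777 = 1.3104.

Z = 1.31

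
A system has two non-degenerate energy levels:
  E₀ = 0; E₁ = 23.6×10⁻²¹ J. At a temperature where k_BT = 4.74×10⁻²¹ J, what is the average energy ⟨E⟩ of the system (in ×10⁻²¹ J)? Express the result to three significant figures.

0.161 ×10⁻²¹ J

Eᵢ/kT = 0, 4.9789.
Z = Σ e^(−Eᵢ/kT) = e^(−0) + e^(−4.9789) = 1.0000 + 0.0068816 = 1.0069.
⟨E⟩ = Σ Eᵢ e^(−Eᵢ/kT) / Z = (0·1.0000 + 23.6·0.0068816) / 1.0069 = 0.161 ×10⁻²¹ J.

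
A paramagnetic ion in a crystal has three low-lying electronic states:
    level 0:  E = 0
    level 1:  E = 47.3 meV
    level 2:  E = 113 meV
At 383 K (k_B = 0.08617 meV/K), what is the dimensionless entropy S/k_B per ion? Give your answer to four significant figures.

0.5966

k_BT = 0.08617 × 383 K = 33.0031 meV.
Eᵢ/kT = 0, 1.43320, 3.42392.
Z = Σ e^(−Eᵢ/kT) = e^(−0) + e^(−1.43320) + e^(−3.42392) = 1.00000 + 0.238544 + 0.0325845 = 1.27113.
⟨E⟩ = Σ EᵢPᵢ = 11.7731 meV.
S/k_B = ln Z + ⟨E⟩/kT = ln(1.27113) + 11.7731/33.0031 = 0.239906 + 0.356727 = 0.5966.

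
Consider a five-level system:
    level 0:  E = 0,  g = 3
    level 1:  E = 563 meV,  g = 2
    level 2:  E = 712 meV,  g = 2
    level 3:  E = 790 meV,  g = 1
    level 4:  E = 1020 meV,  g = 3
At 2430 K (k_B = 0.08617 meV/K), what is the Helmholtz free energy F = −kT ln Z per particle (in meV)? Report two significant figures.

-250 meV

k_BT = 0.08617 × 2430 K = 209.4 meV.
Eᵢ/kT = 0, 2.689, 3.400, 3.773, 4.871.
Z = Σ gᵢe^(−Eᵢ/kT) = 3·e^(−0) + 2·e^(−2.689) + 2·e^(−3.400) + 1·e^(−3.773) + 3·e^(−4.871) = 3.000 + 0.1359 + 0.06675 + 0.02298 + 0.02300 = 3.249.
F = −kT ln Z = −209.4 × ln(3.249) = −209.4 × 1.178 = -250 meV.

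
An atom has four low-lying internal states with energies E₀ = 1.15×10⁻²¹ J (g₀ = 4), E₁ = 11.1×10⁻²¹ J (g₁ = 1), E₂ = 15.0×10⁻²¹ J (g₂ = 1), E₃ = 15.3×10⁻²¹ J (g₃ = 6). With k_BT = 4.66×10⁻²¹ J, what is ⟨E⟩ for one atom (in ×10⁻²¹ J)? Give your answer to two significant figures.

Eᵢ/kT = 0.2468, 2.382, 3.219, 3.283.
Z = Σ gᵢe^(−Eᵢ/kT) = 4·e^(−0.2468) + 1·e^(−2.382) + 1·e^(−3.219) + 6·e^(−3.283) = 3.125 + 0.09237 + 0.04000 + 0.2251 = 3.482.
⟨E⟩ = Σ Eᵢ gᵢe^(−Eᵢ/kT) / Z = (1.15·3.125 + 11.1·0.09237 + 15.0·0.04000 + 15.3·0.2251) / 3.482 = 2.5 ×10⁻²¹ J.

2.5 ×10⁻²¹ J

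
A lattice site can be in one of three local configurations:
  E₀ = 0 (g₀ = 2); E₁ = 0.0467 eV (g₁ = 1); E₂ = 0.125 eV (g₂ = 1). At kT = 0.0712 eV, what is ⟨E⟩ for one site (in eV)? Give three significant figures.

Eᵢ/kT = 0, 0.65590, 1.7556.
Z = Σ gᵢe^(−Eᵢ/kT) = 2·e^(−0) + 1·e^(−0.65590) + 1·e^(−1.7556) = 2.0000 + 0.51897 + 0.17280 = 2.6918.
⟨E⟩ = Σ Eᵢ gᵢe^(−Eᵢ/kT) / Z = (0·2.0000 + 0.0467·0.51897 + 0.125·0.17280) / 2.6918 = 0.0170 eV.

0.0170 eV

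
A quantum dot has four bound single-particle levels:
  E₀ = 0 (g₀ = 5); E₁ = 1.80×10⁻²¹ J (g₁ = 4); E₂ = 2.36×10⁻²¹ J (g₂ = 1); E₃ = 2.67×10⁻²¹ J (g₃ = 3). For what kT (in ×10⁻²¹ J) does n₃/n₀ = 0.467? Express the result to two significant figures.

n₃/n₀ = (g₃/g₀) exp[−(E₃−E₀)/kT] = 0.467.
⇒ (E₃−E₀)/kT = ln((3/5)/0.467) = ln(1.285) = 0.2508.
kT = 2.67 ×10⁻²¹ J / 0.2508 = 11 ×10⁻²¹ J.

11 ×10⁻²¹ J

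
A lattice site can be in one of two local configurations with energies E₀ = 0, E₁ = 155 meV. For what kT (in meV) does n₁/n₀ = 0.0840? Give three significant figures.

n₁/n₀ = exp[−(E₁−E₀)/kT] = 0.0840.
⇒ (E₁−E₀)/kT = ln(1/0.0840) = ln(11.905) = 2.4770.
kT = 155 meV / 2.4770 = 62.6 meV.

62.6 meV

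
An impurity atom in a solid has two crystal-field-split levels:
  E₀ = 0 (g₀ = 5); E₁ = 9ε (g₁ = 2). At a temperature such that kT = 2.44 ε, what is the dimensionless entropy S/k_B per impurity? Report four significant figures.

Eᵢ/kT = 0, 3.68852.
Z = Σ gᵢe^(−Eᵢ/kT) = 5·e^(−0) + 2·e^(−3.68852) = 5.00000 + 0.0500180 = 5.05002.
⟨E⟩ = Σ EᵢPᵢ = 0.0891406 ε.
S/k_B = ln Z + ⟨E⟩/kT = ln(5.05002) + 0.0891406/2.44 = 1.61939 + 0.0365330 = 1.656.

1.656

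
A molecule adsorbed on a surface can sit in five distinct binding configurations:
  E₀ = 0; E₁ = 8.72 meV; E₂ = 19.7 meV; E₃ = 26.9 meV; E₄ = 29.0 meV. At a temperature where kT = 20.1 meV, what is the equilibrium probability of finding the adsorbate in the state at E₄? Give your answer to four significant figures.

Eᵢ/kT = 0, 0.433831, 0.980100, 1.33831, 1.44279.
Z = Σ e^(−Eᵢ/kT) = e^(−0) + e^(−0.433831) + e^(−0.980100) + e^(−1.33831) + e^(−1.44279) = 1.00000 + 0.648022 + 0.375274 + 0.262289 + 0.236268 = 2.52185.
P₄ = e^(−E₄/kT) / Z = 0.236268/2.52185 = 0.09369.

0.09369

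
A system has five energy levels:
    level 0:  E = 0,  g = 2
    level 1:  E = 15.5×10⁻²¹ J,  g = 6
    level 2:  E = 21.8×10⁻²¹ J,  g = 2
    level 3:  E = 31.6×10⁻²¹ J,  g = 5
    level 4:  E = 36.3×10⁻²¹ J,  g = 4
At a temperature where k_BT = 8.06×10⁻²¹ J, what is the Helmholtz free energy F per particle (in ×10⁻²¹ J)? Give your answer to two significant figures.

Eᵢ/kT = 0, 1.923, 2.705, 3.921, 4.504.
Z = Σ gᵢe^(−Eᵢ/kT) = 2·e^(−0) + 6·e^(−1.923) + 2·e^(−2.705) + 5·e^(−3.921) + 4·e^(−4.504) = 2.000 + 0.8770 + 0.1337 + 0.09911 + 0.04426 = 3.154.
F = −kT ln Z = −8.06 × ln(3.154) = −8.06 × 1.149 = -9.3 ×10⁻²¹ J.

-9.3 ×10⁻²¹ J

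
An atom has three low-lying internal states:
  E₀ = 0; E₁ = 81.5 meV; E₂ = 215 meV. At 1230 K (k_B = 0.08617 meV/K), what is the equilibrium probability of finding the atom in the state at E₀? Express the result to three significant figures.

0.627

k_BT = 0.08617 × 1230 K = 105.99 meV.
Eᵢ/kT = 0, 0.76894, 2.0285.
Z = Σ e^(−Eᵢ/kT) = e^(−0) + e^(−0.76894) + e^(−2.0285) = 1.0000 + 0.46350 + 0.13153 = 1.5950.
P₀ = e^(−E₀/kT) / Z = 1.0000/1.5950 = 0.627.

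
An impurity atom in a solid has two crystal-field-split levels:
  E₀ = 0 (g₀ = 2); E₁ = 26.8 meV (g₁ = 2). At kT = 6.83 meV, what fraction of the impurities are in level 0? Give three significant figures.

Eᵢ/kT = 0, 3.9239.
Z = Σ gᵢe^(−Eᵢ/kT) = 2·e^(−0) + 2·e^(−3.9239) = 2.0000 + 0.039528 = 2.0395.
P₀ = g₀ e^(−E₀/kT) / Z = 2.0000/2.0395 = 0.981.

0.981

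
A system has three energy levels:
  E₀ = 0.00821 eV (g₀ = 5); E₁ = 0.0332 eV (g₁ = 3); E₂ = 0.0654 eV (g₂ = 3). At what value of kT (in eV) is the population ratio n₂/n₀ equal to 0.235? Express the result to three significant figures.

0.0610 eV

n₂/n₀ = (g₂/g₀) exp[−(E₂−E₀)/kT] = 0.235.
⇒ (E₂−E₀)/kT = ln((3/5)/0.235) = ln(2.5532) = 0.93735.
kT = 0.05719 eV / 0.93735 = 0.0610 eV.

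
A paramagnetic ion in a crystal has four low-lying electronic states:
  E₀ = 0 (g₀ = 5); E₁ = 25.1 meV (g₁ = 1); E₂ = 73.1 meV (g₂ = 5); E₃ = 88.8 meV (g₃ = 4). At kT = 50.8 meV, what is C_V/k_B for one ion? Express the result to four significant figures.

0.4463

Eᵢ/kT = 0, 0.494094, 1.43898, 1.74803.
Z = Σ gᵢe^(−Eᵢ/kT) = 5·e^(−0) + 1·e^(−0.494094) + 5·e^(−1.43898) + 4·e^(−1.74803) = 5.00000 + 0.610123 + 1.18585 + 0.696466 = 7.49244.
⟨E⟩ = 21.8682 meV, ⟨E²⟩ = 1630.05 meV².
C_V/k_B = (⟨E²⟩ − ⟨E⟩²)/(kT)² = (1630.05 − 478.218)/2580.64 = 0.4463.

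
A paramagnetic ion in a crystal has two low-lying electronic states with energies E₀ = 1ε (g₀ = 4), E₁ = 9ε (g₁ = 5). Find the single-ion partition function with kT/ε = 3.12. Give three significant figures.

Z = 3.18

Eᵢ/kT = 0.32051, 2.8846.
Z = Σ gᵢe^(−Eᵢ/kT) = 4·e^(−0.32051) + 5·e^(−2.8846) = 2.9031 + 0.27939 = 3.1825.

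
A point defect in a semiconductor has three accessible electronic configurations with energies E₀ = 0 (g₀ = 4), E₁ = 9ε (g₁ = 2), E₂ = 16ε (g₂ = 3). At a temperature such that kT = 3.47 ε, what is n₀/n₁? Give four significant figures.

n₀/n₁ = (g₀/g₁) exp[−(E₀−E₁)/kT] = (4/2) × exp(−(-9ε)/(3.47ε)) = (4/2) × exp(2.59366) = 26.76.

26.76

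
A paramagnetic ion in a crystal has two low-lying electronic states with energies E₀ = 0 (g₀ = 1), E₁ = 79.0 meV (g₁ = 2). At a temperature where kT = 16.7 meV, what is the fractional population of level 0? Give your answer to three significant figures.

Eᵢ/kT = 0, 4.7305.
Z = Σ gᵢe^(−Eᵢ/kT) = 1·e^(−0) + 2·e^(−4.7305) = 1.0000 + 0.017644 = 1.0176.
P₀ = g₀ e^(−E₀/kT) / Z = 1.0000/1.0176 = 0.983.

0.983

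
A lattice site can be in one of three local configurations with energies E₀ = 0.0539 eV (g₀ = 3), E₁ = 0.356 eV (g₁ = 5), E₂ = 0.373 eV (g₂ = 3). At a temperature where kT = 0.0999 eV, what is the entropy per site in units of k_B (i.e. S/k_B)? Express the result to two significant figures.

1.5

Eᵢ/kT = 0.5395, 3.564, 3.734.
Z = Σ gᵢe^(−Eᵢ/kT) = 3·e^(−0.5395) + 5·e^(−3.564) + 3·e^(−3.734) = 1.749 + 0.1416 + 0.07169 = 1.962.
⟨E⟩ = Σ EᵢPᵢ = 0.08737 eV.
S/k_B = ln Z + ⟨E⟩/kT = ln(1.962) + 0.08737/0.0999 = 0.6740 + 0.8746 = 1.5.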